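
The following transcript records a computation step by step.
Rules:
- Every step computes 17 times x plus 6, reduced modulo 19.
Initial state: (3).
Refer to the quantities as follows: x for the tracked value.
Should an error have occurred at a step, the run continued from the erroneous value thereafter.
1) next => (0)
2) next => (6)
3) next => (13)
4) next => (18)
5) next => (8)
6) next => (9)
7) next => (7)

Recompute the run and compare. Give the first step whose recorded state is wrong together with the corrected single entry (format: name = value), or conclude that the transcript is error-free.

1. x = (17*3 + 6) mod 19 = 0 (in agreement)
2. x = (17*0 + 6) mod 19 = 6 (verified)
3. x = (17*6 + 6) mod 19 = 13 (verified)
4. x = (17*13 + 6) mod 19 = 18 (agrees with the transcript)
5. x = (17*18 + 6) mod 19 = 8 (no discrepancy)
6. x = (17*8 + 6) mod 19 = 9 (checks out)
7. x = (17*9 + 6) mod 19 = 7 (in agreement)
Nothing is out of place; the run is error-free.

no error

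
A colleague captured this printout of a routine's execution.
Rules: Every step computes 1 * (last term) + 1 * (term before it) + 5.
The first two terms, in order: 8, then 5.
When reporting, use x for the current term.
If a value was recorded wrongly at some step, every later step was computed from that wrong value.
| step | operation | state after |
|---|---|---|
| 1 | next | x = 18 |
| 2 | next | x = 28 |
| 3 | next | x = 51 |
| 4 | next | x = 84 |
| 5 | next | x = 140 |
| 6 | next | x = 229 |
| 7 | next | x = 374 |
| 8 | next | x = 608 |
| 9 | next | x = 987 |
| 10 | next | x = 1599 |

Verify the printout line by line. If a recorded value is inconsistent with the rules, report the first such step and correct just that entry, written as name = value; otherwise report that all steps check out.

step 10, x = 1600

step 1: x = 1*(5) + (1)*(8) + (5) = 18 -> confirmed correct
step 2: x = 1*(18) + (1)*(5) + (5) = 28 -> verified
step 3: x = 1*(28) + (1)*(18) + (5) = 51 -> consistent with the printout
step 4: x = 1*(51) + (1)*(28) + (5) = 84 -> no discrepancy
step 5: x = 1*(84) + (1)*(51) + (5) = 140 -> confirmed correct
step 6: x = 1*(140) + (1)*(84) + (5) = 229 -> in agreement
step 7: x = 1*(229) + (1)*(140) + (5) = 374 -> same as recorded
step 8: x = 1*(374) + (1)*(229) + (5) = 608 -> no discrepancy
step 9: x = 1*(608) + (1)*(374) + (5) = 987 -> agrees with the printout
step 10: x = 1*(987) + (1)*(608) + (5) = 1600 -> the recorded entry deviates here
The audit stops at step 10: the recorded entry is wrong and should be x = 1600.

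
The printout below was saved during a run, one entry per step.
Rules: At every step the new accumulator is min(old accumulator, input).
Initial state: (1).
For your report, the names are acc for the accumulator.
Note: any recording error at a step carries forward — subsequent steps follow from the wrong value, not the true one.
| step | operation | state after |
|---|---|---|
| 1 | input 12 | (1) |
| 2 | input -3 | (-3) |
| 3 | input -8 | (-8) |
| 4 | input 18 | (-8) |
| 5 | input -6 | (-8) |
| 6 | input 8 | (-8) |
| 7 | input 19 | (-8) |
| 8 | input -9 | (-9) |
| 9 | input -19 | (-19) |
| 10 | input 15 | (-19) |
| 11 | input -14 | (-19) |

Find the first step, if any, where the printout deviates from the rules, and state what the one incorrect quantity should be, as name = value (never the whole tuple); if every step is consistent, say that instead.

Step 1: acc = min(1, 12) = 1 — confirmed correct.
Step 2: acc = min(1, -3) = -3 — consistent with the printout.
Step 3: acc = min(-3, -8) = -8 — verified.
Step 4: acc = min(-8, 18) = -8 — agrees with the printout.
Step 5: acc = min(-8, -6) = -8 — in agreement.
Step 6: acc = min(-8, 8) = -8 — confirmed correct.
Step 7: acc = min(-8, 19) = -8 — agrees with the printout.
Step 8: acc = min(-8, -9) = -9 — agrees with the printout.
Step 9: acc = min(-9, -19) = -19 — agrees with the printout.
Step 10: acc = min(-19, 15) = -19 — same as recorded.
Step 11: acc = min(-19, -14) = -19 — checks out.
All steps check out; nothing to correct.

no error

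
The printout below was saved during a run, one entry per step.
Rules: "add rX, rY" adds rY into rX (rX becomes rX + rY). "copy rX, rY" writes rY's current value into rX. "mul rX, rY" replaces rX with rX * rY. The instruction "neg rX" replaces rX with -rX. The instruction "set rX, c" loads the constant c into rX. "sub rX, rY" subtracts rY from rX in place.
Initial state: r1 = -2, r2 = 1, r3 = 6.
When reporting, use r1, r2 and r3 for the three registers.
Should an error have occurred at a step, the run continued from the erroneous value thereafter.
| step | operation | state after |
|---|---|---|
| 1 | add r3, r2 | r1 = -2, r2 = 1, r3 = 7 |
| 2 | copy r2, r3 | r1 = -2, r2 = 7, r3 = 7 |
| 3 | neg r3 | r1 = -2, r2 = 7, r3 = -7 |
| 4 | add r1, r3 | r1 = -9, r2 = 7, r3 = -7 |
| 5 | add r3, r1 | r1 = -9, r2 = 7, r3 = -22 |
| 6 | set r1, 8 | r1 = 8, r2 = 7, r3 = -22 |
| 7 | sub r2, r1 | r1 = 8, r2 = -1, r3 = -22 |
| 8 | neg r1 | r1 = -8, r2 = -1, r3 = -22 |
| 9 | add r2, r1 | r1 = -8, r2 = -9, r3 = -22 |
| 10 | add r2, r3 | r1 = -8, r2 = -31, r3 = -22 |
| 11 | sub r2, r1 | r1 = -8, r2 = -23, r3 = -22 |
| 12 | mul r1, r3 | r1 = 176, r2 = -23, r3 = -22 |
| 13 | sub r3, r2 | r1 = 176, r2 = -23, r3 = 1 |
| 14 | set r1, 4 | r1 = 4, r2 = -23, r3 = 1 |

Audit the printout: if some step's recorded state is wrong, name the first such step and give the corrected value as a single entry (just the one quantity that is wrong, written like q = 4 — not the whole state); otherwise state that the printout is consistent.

1. r3 = 6 + 1 = 7 (agrees with the printout)
2. r2 = 7 (same as recorded)
3. r3 = -(7) = -7 (checks out)
4. r1 = -2 + -7 = -9 (same as recorded)
5. r3 = -7 + -9 = -16 (the recorded entry deviates here)
Step 5 is the first one off; corrected, r3 = -16.

step 5, r3 = -16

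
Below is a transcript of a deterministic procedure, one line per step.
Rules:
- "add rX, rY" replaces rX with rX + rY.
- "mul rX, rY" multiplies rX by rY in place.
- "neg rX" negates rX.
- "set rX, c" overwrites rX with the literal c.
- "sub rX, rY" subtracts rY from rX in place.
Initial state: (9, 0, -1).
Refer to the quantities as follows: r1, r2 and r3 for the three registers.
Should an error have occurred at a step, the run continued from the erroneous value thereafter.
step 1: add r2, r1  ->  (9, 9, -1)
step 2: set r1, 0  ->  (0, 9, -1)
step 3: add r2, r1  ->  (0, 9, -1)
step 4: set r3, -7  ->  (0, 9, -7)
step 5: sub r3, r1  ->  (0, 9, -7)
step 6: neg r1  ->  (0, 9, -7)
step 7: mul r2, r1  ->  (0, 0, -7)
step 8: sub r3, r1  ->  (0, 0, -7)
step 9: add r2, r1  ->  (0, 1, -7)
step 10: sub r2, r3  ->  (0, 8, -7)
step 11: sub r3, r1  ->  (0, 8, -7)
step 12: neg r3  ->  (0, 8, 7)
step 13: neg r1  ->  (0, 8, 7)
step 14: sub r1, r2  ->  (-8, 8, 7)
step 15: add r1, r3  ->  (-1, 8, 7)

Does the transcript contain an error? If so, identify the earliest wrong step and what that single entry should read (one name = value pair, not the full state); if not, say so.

1. r2 = 0 + 9 = 9 (confirmed correct)
2. r1 = 0 (matches)
3. r2 = 9 + 0 = 9 (same as recorded)
4. r3 = -7 (verified)
5. r3 = -7 - 0 = -7 (verified)
6. r1 = -(0) = 0 (verified)
7. r2 = 9 * 0 = 0 (verified)
8. r3 = -7 - 0 = -7 (exactly as logged)
9. r2 = 0 + 0 = 0 (a discrepancy with the transcript)
First deviation found at step 9; the corrected entry is r2 = 0.

step 9, r2 = 0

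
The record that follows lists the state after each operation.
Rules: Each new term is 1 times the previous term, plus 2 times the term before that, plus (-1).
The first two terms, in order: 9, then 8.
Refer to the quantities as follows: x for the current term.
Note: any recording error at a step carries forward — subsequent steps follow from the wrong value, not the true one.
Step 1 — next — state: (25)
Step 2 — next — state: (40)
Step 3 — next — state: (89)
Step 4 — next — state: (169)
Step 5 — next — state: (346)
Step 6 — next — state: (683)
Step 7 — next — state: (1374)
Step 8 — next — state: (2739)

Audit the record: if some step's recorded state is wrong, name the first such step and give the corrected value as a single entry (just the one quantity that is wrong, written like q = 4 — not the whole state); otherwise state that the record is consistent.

1. x = 1*(8) + (2)*(9) + (-1) = 25 (same as recorded)
2. x = 1*(25) + (2)*(8) + (-1) = 40 (verified)
3. x = 1*(40) + (2)*(25) + (-1) = 89 (matches)
4. x = 1*(89) + (2)*(40) + (-1) = 168 (a discrepancy with the record)
The earliest wrong entry is at step 4: it should read x = 168.

step 4, x = 168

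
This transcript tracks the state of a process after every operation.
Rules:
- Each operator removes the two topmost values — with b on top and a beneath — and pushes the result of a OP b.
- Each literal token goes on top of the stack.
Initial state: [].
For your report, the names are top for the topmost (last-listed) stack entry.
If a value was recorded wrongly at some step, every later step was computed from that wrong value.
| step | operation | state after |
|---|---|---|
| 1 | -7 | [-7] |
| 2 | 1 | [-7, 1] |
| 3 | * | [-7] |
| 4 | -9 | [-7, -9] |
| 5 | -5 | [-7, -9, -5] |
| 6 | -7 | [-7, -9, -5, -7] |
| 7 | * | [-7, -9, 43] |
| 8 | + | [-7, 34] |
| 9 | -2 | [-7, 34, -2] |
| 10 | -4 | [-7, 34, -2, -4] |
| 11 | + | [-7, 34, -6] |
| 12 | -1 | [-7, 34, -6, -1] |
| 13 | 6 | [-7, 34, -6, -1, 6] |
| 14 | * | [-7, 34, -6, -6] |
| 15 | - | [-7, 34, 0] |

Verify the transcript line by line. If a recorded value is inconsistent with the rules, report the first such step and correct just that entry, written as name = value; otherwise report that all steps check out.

step 7, top = 35

Recomputing the run from the initial state:
step 1: [-7]
step 2: [-7, 1]
step 3: [-7]
step 4: [-7, -9]
step 5: [-7, -9, -5]
step 6: [-7, -9, -5, -7]
step 7: [-7, -9, 35]
step 8: [-7, 26]
step 9: [-7, 26, -2]
step 10: [-7, 26, -2, -4]
step 11: [-7, 26, -6]
step 12: [-7, 26, -6, -1]
step 13: [-7, 26, -6, -1, 6]
step 14: [-7, 26, -6, -6]
step 15: [-7, 26, 0]
The first disagreement with the transcript is at step 7, where the value should be top = 35.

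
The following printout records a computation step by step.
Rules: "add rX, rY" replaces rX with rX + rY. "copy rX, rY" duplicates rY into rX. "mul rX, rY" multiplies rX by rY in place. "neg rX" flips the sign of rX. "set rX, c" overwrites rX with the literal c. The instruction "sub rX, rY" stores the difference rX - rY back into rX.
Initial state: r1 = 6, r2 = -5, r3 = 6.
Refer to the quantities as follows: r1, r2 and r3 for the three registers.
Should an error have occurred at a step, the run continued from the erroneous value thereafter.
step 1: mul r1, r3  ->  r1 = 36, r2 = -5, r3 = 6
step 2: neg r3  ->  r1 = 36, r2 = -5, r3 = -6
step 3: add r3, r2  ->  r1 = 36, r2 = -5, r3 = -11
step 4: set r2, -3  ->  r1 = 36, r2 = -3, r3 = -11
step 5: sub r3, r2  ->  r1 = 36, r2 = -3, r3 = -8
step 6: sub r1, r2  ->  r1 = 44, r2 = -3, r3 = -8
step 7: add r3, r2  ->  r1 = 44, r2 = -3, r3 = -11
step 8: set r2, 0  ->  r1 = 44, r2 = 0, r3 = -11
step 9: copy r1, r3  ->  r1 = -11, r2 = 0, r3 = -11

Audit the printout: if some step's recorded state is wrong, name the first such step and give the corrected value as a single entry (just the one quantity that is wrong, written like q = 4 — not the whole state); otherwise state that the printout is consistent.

1. r1 = 6 * 6 = 36 (agrees with the printout)
2. r3 = -(6) = -6 (matches)
3. r3 = -6 + -5 = -11 (matches)
4. r2 = -3 (agrees with the printout)
5. r3 = -11 - -3 = -8 (in agreement)
6. r1 = 36 - -3 = 39 (a discrepancy with the printout)
The earliest wrong entry is at step 6: it should read r1 = 39.

step 6, r1 = 39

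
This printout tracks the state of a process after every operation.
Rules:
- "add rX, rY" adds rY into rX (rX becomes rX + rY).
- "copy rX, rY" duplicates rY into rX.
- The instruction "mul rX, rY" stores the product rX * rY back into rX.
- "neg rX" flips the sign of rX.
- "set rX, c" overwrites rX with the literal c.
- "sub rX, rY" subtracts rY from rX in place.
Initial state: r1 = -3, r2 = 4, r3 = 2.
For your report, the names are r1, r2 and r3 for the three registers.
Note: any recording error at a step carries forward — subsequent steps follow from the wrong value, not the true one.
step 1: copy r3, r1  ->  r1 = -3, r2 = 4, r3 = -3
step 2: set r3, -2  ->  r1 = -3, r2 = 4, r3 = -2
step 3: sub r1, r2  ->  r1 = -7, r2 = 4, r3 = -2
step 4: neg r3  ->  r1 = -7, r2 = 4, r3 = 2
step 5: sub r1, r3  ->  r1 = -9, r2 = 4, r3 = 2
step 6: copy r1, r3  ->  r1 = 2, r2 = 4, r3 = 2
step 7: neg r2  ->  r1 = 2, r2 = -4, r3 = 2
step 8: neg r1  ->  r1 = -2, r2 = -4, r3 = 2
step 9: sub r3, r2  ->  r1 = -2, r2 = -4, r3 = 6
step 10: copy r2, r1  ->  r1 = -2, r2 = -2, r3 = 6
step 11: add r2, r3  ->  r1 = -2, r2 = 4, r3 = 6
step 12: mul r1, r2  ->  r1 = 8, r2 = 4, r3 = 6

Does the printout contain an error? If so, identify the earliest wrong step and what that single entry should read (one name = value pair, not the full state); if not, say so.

step 1: r3 = -3 -> in agreement
step 2: r3 = -2 -> same as recorded
step 3: r1 = -3 - 4 = -7 -> in agreement
step 4: r3 = -(-2) = 2 -> in agreement
step 5: r1 = -7 - 2 = -9 -> confirmed correct
step 6: r1 = 2 -> matches
step 7: r2 = -(4) = -4 -> in agreement
step 8: r1 = -(2) = -2 -> in agreement
step 9: r3 = 2 - -4 = 6 -> consistent with the printout
step 10: r2 = -2 -> checks out
step 11: r2 = -2 + 6 = 4 -> exactly as logged
step 12: r1 = -2 * 4 = -8 -> not what was recorded
The audit stops at step 12: the recorded entry is wrong and should be r1 = -8.

step 12, r1 = -8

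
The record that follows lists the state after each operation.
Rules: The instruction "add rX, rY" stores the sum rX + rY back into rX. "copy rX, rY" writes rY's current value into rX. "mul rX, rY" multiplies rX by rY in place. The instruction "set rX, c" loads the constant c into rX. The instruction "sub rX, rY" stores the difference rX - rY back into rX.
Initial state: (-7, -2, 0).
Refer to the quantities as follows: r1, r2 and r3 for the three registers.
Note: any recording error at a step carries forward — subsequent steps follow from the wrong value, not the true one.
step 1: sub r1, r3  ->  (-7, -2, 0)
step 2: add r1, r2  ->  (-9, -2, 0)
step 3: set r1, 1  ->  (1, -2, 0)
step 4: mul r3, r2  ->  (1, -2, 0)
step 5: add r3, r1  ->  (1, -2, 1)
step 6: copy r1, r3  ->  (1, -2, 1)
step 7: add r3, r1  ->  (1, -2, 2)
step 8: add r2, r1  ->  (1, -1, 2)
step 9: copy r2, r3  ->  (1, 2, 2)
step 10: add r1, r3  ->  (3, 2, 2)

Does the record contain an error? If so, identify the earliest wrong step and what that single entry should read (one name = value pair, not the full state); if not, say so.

1. r1 = -7 - 0 = -7 (agrees with the record)
2. r1 = -7 + -2 = -9 (consistent with the record)
3. r1 = 1 (verified)
4. r3 = 0 * -2 = 0 (exactly as logged)
5. r3 = 0 + 1 = 1 (exactly as logged)
6. r1 = 1 (no discrepancy)
7. r3 = 1 + 1 = 2 (consistent with the record)
8. r2 = -2 + 1 = -1 (in agreement)
9. r2 = 2 (matches)
10. r1 = 1 + 2 = 3 (verified)
Each recorded entry agrees with the recomputation.

no error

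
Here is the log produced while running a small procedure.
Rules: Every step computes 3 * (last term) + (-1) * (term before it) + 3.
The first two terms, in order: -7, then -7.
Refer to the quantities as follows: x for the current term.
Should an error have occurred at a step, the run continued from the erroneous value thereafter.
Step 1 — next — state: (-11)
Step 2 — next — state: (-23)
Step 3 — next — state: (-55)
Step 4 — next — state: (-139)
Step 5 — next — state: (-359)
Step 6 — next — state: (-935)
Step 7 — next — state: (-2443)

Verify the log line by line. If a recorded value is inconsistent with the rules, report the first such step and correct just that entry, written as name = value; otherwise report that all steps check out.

no error

Recomputing the run from the initial state:
step 1: x = -11
step 2: x = -23
step 3: x = -55
step 4: x = -139
step 5: x = -359
step 6: x = -935
step 7: x = -2443
This matches the log at every step.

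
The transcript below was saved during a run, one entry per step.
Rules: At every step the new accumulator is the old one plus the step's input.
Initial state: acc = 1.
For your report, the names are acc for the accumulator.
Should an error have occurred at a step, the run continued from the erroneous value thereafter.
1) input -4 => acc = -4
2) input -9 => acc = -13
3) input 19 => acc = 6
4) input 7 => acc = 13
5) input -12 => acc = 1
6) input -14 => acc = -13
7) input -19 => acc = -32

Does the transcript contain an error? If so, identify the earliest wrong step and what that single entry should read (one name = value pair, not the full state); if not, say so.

1. acc = 1 + -4 = -3 (the recorded entry deviates here)
The earliest wrong entry is at step 1: it should read acc = -3.

step 1, acc = -3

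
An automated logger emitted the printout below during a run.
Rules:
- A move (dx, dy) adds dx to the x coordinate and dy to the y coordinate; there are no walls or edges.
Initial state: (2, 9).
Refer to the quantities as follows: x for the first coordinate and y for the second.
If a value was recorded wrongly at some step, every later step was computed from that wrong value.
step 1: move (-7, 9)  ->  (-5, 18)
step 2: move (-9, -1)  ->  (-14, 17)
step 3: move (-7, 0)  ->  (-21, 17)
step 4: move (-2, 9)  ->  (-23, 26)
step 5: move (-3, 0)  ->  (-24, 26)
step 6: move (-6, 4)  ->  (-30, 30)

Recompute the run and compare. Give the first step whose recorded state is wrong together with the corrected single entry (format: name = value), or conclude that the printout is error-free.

Recomputing the run from the initial state:
step 1: x = -5, y = 18
step 2: x = -14, y = 17
step 3: x = -21, y = 17
step 4: x = -23, y = 26
step 5: x = -26, y = 26
step 6: x = -32, y = 30
The first disagreement with the printout is at step 5, where the value should be x = -26.

step 5, x = -26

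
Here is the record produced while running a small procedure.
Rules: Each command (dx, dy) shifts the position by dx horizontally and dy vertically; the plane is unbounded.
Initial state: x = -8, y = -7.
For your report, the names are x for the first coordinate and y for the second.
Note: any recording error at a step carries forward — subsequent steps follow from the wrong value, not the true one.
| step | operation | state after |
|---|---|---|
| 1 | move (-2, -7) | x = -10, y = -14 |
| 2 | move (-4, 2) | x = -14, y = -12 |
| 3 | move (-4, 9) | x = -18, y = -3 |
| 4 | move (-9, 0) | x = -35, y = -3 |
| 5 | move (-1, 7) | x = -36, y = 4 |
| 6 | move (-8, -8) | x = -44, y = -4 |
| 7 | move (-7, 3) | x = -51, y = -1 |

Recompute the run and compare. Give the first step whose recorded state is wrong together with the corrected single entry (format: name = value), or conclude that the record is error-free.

step 4, x = -27

Step 1: x = -8 + (-2) = -10, y = -7 + (-7) = -14 — same as recorded.
Step 2: x = -10 + (-4) = -14, y = -14 + (2) = -12 — no discrepancy.
Step 3: x = -14 + (-4) = -18, y = -12 + (9) = -3 — exactly as logged.
Step 4: x = -18 + (-9) = -27, y = -3 + (0) = -3 — the entry is off here.
First incorrect step: 4; the correct value is x = -27.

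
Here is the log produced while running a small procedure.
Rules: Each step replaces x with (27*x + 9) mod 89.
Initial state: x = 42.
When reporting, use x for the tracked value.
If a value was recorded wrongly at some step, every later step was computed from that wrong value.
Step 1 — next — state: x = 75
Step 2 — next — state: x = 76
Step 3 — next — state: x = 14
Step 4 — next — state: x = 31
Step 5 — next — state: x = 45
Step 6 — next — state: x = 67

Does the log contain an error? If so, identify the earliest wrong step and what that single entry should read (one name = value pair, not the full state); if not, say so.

Recomputing the run from the initial state:
step 1: x = 75
step 2: x = 76
step 3: x = 14
step 4: x = 31
step 5: x = 45
step 6: x = 67
This matches the log at every step.

no error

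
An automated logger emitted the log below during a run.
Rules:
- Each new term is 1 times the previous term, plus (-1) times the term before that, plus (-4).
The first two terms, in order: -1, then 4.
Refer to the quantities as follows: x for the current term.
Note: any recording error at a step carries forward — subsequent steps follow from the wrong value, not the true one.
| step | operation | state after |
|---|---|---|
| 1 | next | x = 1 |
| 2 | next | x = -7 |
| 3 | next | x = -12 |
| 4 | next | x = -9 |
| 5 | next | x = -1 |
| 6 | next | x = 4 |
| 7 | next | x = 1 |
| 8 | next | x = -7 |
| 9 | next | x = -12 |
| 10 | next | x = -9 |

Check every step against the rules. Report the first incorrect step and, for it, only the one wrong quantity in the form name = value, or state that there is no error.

step 1: x = 1*(4) + (-1)*(-1) + (-4) = 1 -> agrees with the log
step 2: x = 1*(1) + (-1)*(4) + (-4) = -7 -> verified
step 3: x = 1*(-7) + (-1)*(1) + (-4) = -12 -> no discrepancy
step 4: x = 1*(-12) + (-1)*(-7) + (-4) = -9 -> agrees with the log
step 5: x = 1*(-9) + (-1)*(-12) + (-4) = -1 -> matches
step 6: x = 1*(-1) + (-1)*(-9) + (-4) = 4 -> consistent with the log
step 7: x = 1*(4) + (-1)*(-1) + (-4) = 1 -> exactly as logged
step 8: x = 1*(1) + (-1)*(4) + (-4) = -7 -> no discrepancy
step 9: x = 1*(-7) + (-1)*(1) + (-4) = -12 -> in agreement
step 10: x = 1*(-12) + (-1)*(-7) + (-4) = -9 -> in agreement
No step deviates from the rules.

no error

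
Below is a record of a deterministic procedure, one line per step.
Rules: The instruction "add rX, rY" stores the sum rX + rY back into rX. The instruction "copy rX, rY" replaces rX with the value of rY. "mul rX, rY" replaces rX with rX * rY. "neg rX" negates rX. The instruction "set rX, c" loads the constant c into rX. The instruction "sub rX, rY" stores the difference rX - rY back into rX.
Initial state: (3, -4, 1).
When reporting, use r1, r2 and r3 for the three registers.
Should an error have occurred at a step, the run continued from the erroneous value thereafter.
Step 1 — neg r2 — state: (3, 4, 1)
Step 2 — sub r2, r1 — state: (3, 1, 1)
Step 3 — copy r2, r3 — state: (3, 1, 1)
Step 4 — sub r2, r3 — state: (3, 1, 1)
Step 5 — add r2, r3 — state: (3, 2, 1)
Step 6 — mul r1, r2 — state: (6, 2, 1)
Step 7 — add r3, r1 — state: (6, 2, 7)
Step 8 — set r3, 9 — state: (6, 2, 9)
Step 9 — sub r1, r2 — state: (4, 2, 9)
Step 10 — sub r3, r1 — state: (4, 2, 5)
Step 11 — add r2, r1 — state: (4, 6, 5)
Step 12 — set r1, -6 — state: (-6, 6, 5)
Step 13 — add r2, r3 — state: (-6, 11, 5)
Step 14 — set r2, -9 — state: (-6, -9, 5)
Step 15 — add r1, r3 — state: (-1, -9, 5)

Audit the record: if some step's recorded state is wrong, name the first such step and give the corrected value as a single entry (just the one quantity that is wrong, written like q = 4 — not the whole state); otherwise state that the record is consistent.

step 4, r2 = 0

step 1: r2 = -(-4) = 4 -> agrees with the record
step 2: r2 = 4 - 3 = 1 -> consistent with the record
step 3: r2 = 1 -> no discrepancy
step 4: r2 = 1 - 1 = 0 -> the entry is off here
The earliest wrong entry is at step 4: it should read r2 = 0.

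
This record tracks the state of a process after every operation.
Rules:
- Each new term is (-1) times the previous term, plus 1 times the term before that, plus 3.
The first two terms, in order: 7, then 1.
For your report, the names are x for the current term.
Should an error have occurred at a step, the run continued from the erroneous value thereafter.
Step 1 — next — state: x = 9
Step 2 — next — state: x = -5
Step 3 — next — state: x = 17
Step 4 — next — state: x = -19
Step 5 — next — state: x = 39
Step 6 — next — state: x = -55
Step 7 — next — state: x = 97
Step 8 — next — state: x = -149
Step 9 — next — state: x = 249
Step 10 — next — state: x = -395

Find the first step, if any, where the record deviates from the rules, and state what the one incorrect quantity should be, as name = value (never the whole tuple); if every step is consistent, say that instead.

no error

Recomputing the run from the initial state:
step 1: x = 9
step 2: x = -5
step 3: x = 17
step 4: x = -19
step 5: x = 39
step 6: x = -55
step 7: x = 97
step 8: x = -149
step 9: x = 249
step 10: x = -395
This matches the record at every step.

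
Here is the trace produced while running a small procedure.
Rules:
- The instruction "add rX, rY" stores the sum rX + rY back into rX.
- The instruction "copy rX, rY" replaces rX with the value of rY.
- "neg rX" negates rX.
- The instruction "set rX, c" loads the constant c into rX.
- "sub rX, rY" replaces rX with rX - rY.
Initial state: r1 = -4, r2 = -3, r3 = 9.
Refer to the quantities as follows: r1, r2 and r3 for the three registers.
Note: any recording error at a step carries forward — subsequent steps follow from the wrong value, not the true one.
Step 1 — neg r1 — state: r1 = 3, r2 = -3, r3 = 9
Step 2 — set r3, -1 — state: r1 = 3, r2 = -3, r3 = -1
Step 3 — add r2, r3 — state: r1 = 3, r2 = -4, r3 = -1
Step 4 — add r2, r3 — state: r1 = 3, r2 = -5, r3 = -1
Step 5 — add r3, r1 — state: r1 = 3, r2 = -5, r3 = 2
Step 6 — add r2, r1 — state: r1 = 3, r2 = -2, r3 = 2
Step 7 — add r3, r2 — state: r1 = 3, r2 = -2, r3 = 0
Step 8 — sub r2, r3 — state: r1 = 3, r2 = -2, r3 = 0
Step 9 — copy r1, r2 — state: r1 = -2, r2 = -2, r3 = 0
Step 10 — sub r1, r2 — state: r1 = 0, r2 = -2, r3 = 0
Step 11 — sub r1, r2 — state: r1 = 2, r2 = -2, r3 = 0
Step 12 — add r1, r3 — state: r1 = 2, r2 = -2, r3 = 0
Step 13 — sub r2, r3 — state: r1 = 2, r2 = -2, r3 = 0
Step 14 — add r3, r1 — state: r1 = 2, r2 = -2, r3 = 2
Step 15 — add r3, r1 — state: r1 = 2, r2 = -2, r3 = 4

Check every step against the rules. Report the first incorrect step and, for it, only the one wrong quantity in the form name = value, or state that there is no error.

Step 1: r1 = -(-4) = 4 — first mismatch against the trace.
First incorrect step: 1; the correct value is r1 = 4.

step 1, r1 = 4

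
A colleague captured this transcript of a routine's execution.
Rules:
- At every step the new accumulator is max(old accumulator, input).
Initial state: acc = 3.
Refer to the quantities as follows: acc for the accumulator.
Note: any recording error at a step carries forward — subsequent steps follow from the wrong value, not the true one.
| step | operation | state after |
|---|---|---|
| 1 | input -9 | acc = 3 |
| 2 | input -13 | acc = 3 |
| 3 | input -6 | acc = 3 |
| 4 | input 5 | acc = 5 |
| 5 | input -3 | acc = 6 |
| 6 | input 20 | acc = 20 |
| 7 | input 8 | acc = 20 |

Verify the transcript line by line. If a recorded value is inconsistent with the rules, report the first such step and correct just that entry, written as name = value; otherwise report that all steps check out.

step 5, acc = 5

Step 1: acc = max(3, -9) = 3 — exactly as logged.
Step 2: acc = max(3, -13) = 3 — exactly as logged.
Step 3: acc = max(3, -6) = 3 — exactly as logged.
Step 4: acc = max(3, 5) = 5 — verified.
Step 5: acc = max(5, -3) = 5 — a discrepancy with the transcript.
The audit stops at step 5: the recorded entry is wrong and should be acc = 5.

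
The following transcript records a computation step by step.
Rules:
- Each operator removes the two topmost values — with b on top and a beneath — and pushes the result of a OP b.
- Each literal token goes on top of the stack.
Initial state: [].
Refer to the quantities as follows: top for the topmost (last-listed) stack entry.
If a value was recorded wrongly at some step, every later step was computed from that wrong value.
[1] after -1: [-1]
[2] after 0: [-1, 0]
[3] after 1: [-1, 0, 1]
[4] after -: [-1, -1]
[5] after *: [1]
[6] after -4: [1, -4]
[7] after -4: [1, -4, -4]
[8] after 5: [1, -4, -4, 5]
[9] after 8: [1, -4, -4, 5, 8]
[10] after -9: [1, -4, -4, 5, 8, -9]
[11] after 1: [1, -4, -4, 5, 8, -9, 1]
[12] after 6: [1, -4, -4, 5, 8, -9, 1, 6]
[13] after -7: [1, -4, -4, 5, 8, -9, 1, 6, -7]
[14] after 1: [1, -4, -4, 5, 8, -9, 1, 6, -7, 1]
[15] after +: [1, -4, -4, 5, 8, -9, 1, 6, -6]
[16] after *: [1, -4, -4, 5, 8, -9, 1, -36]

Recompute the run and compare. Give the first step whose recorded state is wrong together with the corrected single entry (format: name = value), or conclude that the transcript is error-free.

no error

Recomputing the run from the initial state:
step 1: [-1]
step 2: [-1, 0]
step 3: [-1, 0, 1]
step 4: [-1, -1]
step 5: [1]
step 6: [1, -4]
step 7: [1, -4, -4]
step 8: [1, -4, -4, 5]
step 9: [1, -4, -4, 5, 8]
step 10: [1, -4, -4, 5, 8, -9]
step 11: [1, -4, -4, 5, 8, -9, 1]
step 12: [1, -4, -4, 5, 8, -9, 1, 6]
step 13: [1, -4, -4, 5, 8, -9, 1, 6, -7]
step 14: [1, -4, -4, 5, 8, -9, 1, 6, -7, 1]
step 15: [1, -4, -4, 5, 8, -9, 1, 6, -6]
step 16: [1, -4, -4, 5, 8, -9, 1, -36]
This matches the transcript at every step.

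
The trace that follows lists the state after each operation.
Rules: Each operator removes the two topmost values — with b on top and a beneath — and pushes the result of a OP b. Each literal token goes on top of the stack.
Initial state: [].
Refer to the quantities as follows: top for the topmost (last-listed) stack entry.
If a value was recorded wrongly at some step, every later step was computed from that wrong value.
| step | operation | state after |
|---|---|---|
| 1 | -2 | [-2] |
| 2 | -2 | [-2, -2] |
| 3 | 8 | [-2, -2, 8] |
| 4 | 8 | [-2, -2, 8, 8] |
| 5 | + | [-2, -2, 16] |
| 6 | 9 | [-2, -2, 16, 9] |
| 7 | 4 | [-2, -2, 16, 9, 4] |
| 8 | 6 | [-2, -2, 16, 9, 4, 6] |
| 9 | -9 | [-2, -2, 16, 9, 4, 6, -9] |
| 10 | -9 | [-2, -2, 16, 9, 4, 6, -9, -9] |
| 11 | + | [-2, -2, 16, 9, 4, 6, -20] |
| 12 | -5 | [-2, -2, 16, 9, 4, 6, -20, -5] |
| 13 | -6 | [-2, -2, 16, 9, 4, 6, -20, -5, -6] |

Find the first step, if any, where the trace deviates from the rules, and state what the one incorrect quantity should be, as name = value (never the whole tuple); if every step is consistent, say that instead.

step 11, top = -18

Step 1: push -2: top = -2 — verified.
Step 2: push -2: top = -2 — in agreement.
Step 3: push 8: top = 8 — in agreement.
Step 4: push 8: top = 8 — confirmed correct.
Step 5: 8 + 8 = 16 — matches.
Step 6: push 9: top = 9 — checks out.
Step 7: push 4: top = 4 — confirmed correct.
Step 8: push 6: top = 6 — no discrepancy.
Step 9: push -9: top = -9 — matches.
Step 10: push -9: top = -9 — in agreement.
Step 11: -9 + -9 = -18 — not what was recorded.
Conclusion: step 11 carries the first error; the entry should be top = -18.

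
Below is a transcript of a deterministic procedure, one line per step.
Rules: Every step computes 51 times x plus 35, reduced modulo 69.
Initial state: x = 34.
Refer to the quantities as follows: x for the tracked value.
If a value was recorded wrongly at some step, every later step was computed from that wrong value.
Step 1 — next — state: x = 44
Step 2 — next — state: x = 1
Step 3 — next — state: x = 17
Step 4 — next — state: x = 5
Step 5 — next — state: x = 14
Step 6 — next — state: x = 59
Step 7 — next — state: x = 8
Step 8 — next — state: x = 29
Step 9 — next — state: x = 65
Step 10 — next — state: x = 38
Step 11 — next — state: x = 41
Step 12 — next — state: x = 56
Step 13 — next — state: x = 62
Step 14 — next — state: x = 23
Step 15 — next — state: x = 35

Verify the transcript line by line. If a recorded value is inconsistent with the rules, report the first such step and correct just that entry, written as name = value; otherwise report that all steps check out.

step 2, x = 2

Recomputing the run from the initial state:
step 1: x = 44
step 2: x = 2
step 3: x = 68
step 4: x = 53
step 5: x = 47
step 6: x = 17
step 7: x = 5
step 8: x = 14
step 9: x = 59
step 10: x = 8
step 11: x = 29
step 12: x = 65
step 13: x = 38
step 14: x = 41
step 15: x = 56
The first disagreement with the transcript is at step 2, where the value should be x = 2.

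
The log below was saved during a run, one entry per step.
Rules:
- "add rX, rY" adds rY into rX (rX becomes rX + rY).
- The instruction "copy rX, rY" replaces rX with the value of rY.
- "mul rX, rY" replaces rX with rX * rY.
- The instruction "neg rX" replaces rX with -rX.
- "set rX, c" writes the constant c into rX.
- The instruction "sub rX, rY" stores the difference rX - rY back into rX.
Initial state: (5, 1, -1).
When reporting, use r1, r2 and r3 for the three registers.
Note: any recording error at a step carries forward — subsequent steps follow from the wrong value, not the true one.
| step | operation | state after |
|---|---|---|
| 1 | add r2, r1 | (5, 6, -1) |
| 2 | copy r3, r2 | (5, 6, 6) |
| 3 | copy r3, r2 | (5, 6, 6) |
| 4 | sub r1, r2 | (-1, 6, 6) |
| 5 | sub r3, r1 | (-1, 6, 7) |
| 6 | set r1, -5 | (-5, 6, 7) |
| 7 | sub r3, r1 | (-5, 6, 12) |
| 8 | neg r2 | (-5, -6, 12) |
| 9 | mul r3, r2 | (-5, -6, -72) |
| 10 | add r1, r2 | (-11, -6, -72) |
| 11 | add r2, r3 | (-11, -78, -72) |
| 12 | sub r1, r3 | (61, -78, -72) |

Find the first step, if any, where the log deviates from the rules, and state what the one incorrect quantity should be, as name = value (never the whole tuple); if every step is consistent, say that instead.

no error

Step 1: r2 = 1 + 5 = 6 — consistent with the log.
Step 2: r3 = 6 — same as recorded.
Step 3: r3 = 6 — no discrepancy.
Step 4: r1 = 5 - 6 = -1 — matches.
Step 5: r3 = 6 - -1 = 7 — checks out.
Step 6: r1 = -5 — confirmed correct.
Step 7: r3 = 7 - -5 = 12 — agrees with the log.
Step 8: r2 = -(6) = -6 — matches.
Step 9: r3 = 12 * -6 = -72 — consistent with the log.
Step 10: r1 = -5 + -6 = -11 — same as recorded.
Step 11: r2 = -6 + -72 = -78 — no discrepancy.
Step 12: r1 = -11 - -72 = 61 — verified.
Nothing is out of place; the run is error-free.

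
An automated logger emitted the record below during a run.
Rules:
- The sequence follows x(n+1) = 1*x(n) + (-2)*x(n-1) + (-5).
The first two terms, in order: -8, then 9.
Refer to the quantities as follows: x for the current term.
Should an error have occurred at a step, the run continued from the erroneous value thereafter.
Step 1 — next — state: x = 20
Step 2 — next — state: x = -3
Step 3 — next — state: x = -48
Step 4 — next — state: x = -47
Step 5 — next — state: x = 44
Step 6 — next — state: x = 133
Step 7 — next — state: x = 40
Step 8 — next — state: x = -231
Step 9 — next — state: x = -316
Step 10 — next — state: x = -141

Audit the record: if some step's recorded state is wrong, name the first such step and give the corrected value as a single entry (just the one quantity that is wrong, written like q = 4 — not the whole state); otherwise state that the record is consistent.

step 10, x = 141

Recomputing the run from the initial state:
step 1: x = 20
step 2: x = -3
step 3: x = -48
step 4: x = -47
step 5: x = 44
step 6: x = 133
step 7: x = 40
step 8: x = -231
step 9: x = -316
step 10: x = 141
The first disagreement with the record is at step 10, where the value should be x = 141.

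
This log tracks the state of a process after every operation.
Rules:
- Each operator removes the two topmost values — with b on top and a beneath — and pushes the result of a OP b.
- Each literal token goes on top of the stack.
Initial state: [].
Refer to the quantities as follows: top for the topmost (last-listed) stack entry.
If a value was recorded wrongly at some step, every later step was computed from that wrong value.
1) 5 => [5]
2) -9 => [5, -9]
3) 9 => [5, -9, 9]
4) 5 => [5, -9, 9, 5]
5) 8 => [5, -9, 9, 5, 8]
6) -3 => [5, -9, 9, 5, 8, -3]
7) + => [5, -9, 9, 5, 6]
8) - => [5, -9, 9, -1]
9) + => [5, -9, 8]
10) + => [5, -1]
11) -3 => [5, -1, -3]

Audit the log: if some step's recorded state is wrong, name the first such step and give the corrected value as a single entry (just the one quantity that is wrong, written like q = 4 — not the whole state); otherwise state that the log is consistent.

step 7, top = 5

1. push 5: top = 5 (no discrepancy)
2. push -9: top = -9 (exactly as logged)
3. push 9: top = 9 (matches)
4. push 5: top = 5 (exactly as logged)
5. push 8: top = 8 (in agreement)
6. push -3: top = -3 (agrees with the log)
7. 8 + -3 = 5 (the log disagrees here)
The audit stops at step 7: the recorded entry is wrong and should be top = 5.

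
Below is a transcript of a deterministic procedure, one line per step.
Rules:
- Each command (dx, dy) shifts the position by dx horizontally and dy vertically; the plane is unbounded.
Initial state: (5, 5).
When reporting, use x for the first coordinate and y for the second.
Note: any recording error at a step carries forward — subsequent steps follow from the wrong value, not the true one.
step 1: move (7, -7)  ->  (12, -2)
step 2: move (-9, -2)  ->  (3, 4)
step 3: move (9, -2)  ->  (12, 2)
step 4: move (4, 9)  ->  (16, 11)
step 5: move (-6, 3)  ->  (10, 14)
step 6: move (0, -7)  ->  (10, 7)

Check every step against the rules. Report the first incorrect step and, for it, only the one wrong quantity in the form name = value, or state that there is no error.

Step 1: x = 5 + (7) = 12, y = 5 + (-7) = -2 — agrees with the transcript.
Step 2: x = 12 + (-9) = 3, y = -2 + (-2) = -4 — this is not what the transcript shows.
That makes step 2 the first incorrect line — y = -4 is what it should show.

step 2, y = -4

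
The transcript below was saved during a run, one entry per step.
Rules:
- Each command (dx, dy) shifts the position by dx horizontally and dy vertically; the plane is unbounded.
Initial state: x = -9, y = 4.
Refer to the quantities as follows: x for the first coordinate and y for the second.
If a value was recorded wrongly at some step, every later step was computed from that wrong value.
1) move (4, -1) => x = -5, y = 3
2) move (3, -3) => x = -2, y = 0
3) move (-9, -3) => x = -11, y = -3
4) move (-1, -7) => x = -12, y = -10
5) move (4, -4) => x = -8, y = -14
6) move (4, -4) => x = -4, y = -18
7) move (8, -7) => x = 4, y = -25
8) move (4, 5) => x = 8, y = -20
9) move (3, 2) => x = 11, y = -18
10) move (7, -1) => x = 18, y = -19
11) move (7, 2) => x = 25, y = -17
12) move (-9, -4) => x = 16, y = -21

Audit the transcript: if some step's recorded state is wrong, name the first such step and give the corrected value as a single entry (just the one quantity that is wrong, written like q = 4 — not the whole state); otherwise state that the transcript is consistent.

Recomputing the run from the initial state:
step 1: x = -5, y = 3
step 2: x = -2, y = 0
step 3: x = -11, y = -3
step 4: x = -12, y = -10
step 5: x = -8, y = -14
step 6: x = -4, y = -18
step 7: x = 4, y = -25
step 8: x = 8, y = -20
step 9: x = 11, y = -18
step 10: x = 18, y = -19
step 11: x = 25, y = -17
step 12: x = 16, y = -21
This matches the transcript at every step.

no error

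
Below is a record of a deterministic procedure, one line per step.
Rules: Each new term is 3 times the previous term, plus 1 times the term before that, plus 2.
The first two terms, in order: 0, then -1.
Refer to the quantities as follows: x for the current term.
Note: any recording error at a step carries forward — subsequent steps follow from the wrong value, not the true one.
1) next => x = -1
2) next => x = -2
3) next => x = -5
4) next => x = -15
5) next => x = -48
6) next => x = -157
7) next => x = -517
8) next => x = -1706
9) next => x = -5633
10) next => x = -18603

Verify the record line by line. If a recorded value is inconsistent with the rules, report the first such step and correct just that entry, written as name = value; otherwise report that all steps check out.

Step 1: x = 3*(-1) + (1)*(0) + (2) = -1 — confirmed correct.
Step 2: x = 3*(-1) + (1)*(-1) + (2) = -2 — consistent with the record.
Step 3: x = 3*(-2) + (1)*(-1) + (2) = -5 — same as recorded.
Step 4: x = 3*(-5) + (1)*(-2) + (2) = -15 — exactly as logged.
Step 5: x = 3*(-15) + (1)*(-5) + (2) = -48 — no discrepancy.
Step 6: x = 3*(-48) + (1)*(-15) + (2) = -157 — consistent with the record.
Step 7: x = 3*(-157) + (1)*(-48) + (2) = -517 — in agreement.
Step 8: x = 3*(-517) + (1)*(-157) + (2) = -1706 — in agreement.
Step 9: x = 3*(-1706) + (1)*(-517) + (2) = -5633 — checks out.
Step 10: x = 3*(-5633) + (1)*(-1706) + (2) = -18603 — same as recorded.
No step deviates from the rules.

no error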